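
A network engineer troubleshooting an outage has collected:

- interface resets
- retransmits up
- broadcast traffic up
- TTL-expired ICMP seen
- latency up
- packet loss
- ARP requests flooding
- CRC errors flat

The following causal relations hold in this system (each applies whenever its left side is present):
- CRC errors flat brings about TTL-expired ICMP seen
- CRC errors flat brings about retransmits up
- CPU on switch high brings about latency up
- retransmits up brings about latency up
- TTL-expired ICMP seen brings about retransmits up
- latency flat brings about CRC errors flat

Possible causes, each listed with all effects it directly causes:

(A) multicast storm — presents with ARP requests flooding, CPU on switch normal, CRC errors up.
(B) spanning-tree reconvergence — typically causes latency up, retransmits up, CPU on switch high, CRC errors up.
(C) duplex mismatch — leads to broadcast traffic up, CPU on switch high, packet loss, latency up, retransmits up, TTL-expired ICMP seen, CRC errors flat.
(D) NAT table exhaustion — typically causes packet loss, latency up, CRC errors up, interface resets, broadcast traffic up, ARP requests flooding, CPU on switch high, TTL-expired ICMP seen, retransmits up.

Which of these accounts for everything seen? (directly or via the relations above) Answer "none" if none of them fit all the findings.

Checking each candidate against the observations:
(A) multicast storm — interface resets -; retransmits up -; broadcast traffic up -; TTL-expired ICMP seen -; latency up -; packet loss -; ARP requests flooding +; CRC errors flat -
(B) spanning-tree reconvergence — fails on interface resets, broadcast traffic up, TTL-expired ICMP seen, packet loss, ARP requests flooding, CRC errors flat (predicts CRC errors up, not CRC errors flat)
(C) duplex mismatch — does not account for interface resets, ARP requests flooding
(D) NAT table exhaustion — interface resets +; retransmits up +; broadcast traffic up +; TTL-expired ICMP seen +; latency up +; packet loss +; ARP requests flooding +; CRC errors flat -
None of the listed candidates fits everything.

none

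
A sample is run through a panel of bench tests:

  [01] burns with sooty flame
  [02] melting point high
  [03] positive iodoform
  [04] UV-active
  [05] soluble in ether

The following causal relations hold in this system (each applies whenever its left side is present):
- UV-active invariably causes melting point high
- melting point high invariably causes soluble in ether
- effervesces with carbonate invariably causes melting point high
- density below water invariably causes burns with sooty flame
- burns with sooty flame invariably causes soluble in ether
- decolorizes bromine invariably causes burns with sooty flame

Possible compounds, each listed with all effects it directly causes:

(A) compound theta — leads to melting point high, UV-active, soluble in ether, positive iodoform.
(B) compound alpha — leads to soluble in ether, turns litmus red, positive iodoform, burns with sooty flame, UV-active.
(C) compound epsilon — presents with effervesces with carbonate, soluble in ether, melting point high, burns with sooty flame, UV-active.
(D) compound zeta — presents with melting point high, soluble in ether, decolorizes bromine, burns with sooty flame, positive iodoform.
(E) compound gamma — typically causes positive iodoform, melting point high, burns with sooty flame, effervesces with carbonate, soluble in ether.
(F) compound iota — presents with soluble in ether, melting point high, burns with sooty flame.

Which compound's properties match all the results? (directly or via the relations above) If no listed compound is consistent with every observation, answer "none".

B

Per-candidate check:
(A) compound theta — does not account for burns with sooty flame
(B) compound alpha — accounts for every observation (melting point high via UV-active → melting point high)
(C) compound epsilon — burns with sooty flame +; melting point high +; positive iodoform -; UV-active +; soluble in ether +
(D) compound zeta — does not account for UV-active
(E) compound gamma — burns with sooty flame +; melting point high +; positive iodoform +; UV-active -; soluble in ether +
(F) compound iota — does not account for positive iodoform, UV-active
Only (B) is consistent with every observation.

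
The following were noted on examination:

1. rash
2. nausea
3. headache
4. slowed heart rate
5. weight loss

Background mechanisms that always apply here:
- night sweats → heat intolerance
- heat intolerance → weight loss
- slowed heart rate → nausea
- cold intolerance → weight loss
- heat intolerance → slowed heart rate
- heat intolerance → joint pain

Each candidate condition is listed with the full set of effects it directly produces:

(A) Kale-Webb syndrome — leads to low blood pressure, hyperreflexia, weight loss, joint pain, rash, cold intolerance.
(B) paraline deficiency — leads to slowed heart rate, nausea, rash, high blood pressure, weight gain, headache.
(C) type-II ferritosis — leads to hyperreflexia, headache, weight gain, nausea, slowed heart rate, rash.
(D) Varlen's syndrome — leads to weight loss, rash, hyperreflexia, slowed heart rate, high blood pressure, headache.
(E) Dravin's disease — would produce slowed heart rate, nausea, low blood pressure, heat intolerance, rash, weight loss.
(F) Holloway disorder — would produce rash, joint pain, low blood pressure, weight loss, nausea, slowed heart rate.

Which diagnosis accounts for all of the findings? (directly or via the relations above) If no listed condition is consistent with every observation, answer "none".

D

Checking each candidate against the observations:
(A) Kale-Webb syndrome — rash match; nausea miss; headache miss; slowed heart rate miss; weight loss match
(B) paraline deficiency — rash match; nausea match; headache match; slowed heart rate match; weight loss miss
(C) type-II ferritosis — rash match; nausea match; headache match; slowed heart rate match; weight loss miss
(D) Varlen's syndrome — rash match; nausea match (by slowed heart rate → nausea); headache match; slowed heart rate match; weight loss match
(E) Dravin's disease — does not account for headache
(F) Holloway disorder — rash match; nausea match; headache miss; slowed heart rate match; weight loss match
(D) is the only candidate with no mismatches.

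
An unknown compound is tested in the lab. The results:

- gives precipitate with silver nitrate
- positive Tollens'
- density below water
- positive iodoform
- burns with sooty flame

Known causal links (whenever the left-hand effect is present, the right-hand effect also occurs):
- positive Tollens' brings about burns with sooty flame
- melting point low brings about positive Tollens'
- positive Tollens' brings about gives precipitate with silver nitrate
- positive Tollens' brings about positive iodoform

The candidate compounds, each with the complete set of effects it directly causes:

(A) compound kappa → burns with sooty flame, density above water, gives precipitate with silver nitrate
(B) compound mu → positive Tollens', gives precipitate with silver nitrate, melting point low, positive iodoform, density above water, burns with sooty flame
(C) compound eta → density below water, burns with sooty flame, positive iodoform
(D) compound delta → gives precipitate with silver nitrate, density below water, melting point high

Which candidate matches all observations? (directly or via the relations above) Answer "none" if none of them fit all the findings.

none

Per-candidate check:
(A) compound kappa — gives precipitate with silver nitrate +; positive Tollens' -; density below water -; positive iodoform -; burns with sooty flame +
(B) compound mu — gives precipitate with silver nitrate +; positive Tollens' +; density below water -; positive iodoform +; burns with sooty flame +
(C) compound eta — does not account for gives precipitate with silver nitrate, positive Tollens'
(D) compound delta — gives precipitate with silver nitrate +; positive Tollens' -; density below water +; positive iodoform -; burns with sooty flame -
None of the listed candidates fits everything.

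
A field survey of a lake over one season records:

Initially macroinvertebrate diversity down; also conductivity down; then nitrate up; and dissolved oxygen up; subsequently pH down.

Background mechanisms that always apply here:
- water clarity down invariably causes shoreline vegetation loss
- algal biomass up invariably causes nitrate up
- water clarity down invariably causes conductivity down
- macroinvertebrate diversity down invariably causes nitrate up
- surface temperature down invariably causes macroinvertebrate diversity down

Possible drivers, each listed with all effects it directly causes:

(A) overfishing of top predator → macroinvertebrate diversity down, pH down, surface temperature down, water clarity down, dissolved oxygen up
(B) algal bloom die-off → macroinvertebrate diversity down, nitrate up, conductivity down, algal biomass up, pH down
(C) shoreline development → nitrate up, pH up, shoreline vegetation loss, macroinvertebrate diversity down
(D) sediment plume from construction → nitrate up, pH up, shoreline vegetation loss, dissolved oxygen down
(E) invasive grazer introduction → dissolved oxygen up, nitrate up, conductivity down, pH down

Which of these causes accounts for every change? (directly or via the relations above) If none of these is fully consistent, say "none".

Checking each candidate against the observations:
(A) overfishing of top predator — accounts for every observation (conductivity down by water clarity down → conductivity down)
(B) algal bloom die-off — macroinvertebrate diversity down ✓; conductivity down ✓; nitrate up ✓; dissolved oxygen up ✗; pH down ✓
(C) shoreline development — fails on conductivity down, dissolved oxygen up, pH down (predicts pH up, not pH down)
(D) sediment plume from construction — fails on macroinvertebrate diversity down, conductivity down, dissolved oxygen up, pH down (predicts dissolved oxygen down, not dissolved oxygen up; predicts pH up, not pH down)
(E) invasive grazer introduction — macroinvertebrate diversity down ✗; conductivity down ✓; nitrate up ✓; dissolved oxygen up ✓; pH down ✓
Only (A) is consistent with every observation.

A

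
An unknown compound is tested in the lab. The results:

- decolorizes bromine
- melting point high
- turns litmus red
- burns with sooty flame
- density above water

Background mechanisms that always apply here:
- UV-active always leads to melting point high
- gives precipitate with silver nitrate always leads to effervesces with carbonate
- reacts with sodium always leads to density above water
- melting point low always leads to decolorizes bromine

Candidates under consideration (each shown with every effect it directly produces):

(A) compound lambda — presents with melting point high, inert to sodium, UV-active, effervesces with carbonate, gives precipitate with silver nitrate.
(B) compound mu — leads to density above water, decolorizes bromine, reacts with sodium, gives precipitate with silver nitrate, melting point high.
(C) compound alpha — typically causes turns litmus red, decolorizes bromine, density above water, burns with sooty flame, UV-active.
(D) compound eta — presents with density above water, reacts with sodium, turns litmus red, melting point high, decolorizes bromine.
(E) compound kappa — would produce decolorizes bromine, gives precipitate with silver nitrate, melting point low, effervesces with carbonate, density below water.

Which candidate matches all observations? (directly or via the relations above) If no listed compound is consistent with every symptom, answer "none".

C

Per-candidate check:
(A) compound lambda — does not account for decolorizes bromine, turns litmus red, burns with sooty flame, density above water
(B) compound mu — decolorizes bromine ✓; melting point high ✓; turns litmus red ✗; burns with sooty flame ✗; density above water ✓
(C) compound alpha — accounts for every observation (melting point high via UV-active → melting point high)
(D) compound eta — does not account for burns with sooty flame
(E) compound kappa — fails on melting point high, turns litmus red, burns with sooty flame, density above water (predicts melting point low, not melting point high; predicts density below water, not density above water)
(C) is the only candidate with no mismatches.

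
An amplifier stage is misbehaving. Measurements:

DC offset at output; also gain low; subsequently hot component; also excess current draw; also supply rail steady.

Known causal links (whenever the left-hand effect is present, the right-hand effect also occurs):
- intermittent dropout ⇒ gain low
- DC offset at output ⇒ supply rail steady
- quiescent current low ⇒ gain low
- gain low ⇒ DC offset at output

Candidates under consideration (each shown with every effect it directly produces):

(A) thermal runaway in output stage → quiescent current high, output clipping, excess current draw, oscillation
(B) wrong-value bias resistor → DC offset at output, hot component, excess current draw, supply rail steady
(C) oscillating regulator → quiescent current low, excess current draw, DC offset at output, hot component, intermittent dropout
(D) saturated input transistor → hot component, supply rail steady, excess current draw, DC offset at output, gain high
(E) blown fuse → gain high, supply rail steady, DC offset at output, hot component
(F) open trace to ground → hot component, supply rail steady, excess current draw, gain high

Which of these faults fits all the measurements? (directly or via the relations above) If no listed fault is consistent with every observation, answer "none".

C

Per-candidate check:
(A) thermal runaway in output stage — does not account for DC offset at output, gain low, hot component, supply rail steady
(B) wrong-value bias resistor — DC offset at output +; gain low -; hot component +; excess current draw +; supply rail steady +
(C) oscillating regulator — accounts for every observation (gain low through intermittent dropout → gain low)
(D) saturated input transistor — fails on gain low (predicts gain high, not gain low)
(E) blown fuse — fails on gain low, excess current draw (predicts gain high, not gain low)
(F) open trace to ground — DC offset at output -; gain low -; hot component +; excess current draw +; supply rail steady +
Only (C) is consistent with every observation.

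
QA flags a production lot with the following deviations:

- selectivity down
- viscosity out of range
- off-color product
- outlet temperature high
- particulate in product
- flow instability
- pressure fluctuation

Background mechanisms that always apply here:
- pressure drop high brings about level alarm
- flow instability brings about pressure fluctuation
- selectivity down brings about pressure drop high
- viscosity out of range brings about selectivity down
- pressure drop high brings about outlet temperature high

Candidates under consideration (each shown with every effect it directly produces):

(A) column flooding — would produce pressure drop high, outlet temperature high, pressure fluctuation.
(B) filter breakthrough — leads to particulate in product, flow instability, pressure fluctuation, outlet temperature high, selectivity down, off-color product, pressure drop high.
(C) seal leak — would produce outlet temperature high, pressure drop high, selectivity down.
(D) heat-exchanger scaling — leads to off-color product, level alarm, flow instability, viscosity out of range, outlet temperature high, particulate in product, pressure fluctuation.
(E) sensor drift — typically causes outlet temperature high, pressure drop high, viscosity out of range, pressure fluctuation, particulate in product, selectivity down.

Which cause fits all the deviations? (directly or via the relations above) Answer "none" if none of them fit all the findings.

D

Per-candidate check:
(A) column flooding — selectivity down NO; viscosity out of range NO; off-color product NO; outlet temperature high yes; particulate in product NO; flow instability NO; pressure fluctuation yes
(B) filter breakthrough — selectivity down yes; viscosity out of range NO; off-color product yes; outlet temperature high yes; particulate in product yes; flow instability yes; pressure fluctuation yes
(C) seal leak — selectivity down yes; viscosity out of range NO; off-color product NO; outlet temperature high yes; particulate in product NO; flow instability NO; pressure fluctuation NO
(D) heat-exchanger scaling — selectivity down yes (through viscosity out of range → selectivity down); viscosity out of range yes; off-color product yes; outlet temperature high yes; particulate in product yes; flow instability yes; pressure fluctuation yes
(E) sensor drift — selectivity down yes; viscosity out of range yes; off-color product NO; outlet temperature high yes; particulate in product yes; flow instability NO; pressure fluctuation yes
(D) is the only candidate with no mismatches.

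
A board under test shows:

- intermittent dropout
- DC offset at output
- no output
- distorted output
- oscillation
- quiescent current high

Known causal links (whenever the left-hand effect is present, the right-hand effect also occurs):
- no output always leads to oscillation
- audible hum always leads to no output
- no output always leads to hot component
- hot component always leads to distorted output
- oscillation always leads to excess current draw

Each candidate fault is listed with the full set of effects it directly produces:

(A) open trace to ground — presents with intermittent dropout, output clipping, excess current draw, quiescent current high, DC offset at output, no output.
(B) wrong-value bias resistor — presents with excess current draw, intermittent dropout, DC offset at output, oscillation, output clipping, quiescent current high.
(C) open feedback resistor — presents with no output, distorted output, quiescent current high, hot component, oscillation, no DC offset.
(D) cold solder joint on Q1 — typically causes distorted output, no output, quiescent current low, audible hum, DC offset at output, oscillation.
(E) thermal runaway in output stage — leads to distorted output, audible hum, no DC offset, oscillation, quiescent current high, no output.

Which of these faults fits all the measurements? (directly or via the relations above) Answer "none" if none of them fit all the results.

For each candidate, compare predicted effects to what was observed:
(A) open trace to ground — intermittent dropout +; DC offset at output +; no output +; distorted output + (via no output → hot component → distorted output); oscillation + (via no output → oscillation); quiescent current high +
(B) wrong-value bias resistor — intermittent dropout +; DC offset at output +; no output -; distorted output -; oscillation +; quiescent current high +
(C) open feedback resistor — intermittent dropout -; DC offset at output -; no output +; distorted output +; oscillation +; quiescent current high +
(D) cold solder joint on Q1 — intermittent dropout -; DC offset at output +; no output +; distorted output +; oscillation +; quiescent current high -
(E) thermal runaway in output stage — intermittent dropout -; DC offset at output -; no output +; distorted output +; oscillation +; quiescent current high +
(A) is the only candidate with no mismatches.

A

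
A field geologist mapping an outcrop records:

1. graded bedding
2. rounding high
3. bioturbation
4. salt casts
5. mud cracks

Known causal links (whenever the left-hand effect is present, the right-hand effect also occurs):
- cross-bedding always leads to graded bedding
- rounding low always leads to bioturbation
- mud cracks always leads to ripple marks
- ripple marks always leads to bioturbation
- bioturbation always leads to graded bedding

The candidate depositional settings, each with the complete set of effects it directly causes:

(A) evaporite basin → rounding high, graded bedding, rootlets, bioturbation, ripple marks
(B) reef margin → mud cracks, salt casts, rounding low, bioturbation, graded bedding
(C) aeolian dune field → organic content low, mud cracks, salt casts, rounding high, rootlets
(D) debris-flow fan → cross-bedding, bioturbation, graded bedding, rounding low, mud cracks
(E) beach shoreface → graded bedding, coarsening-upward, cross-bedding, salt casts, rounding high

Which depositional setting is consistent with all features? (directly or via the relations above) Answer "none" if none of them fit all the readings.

C

Checking each candidate against the observations:
(A) evaporite basin — graded bedding ✓; rounding high ✓; bioturbation ✓; salt casts ✗; mud cracks ✗
(B) reef margin — graded bedding ✓; rounding high ✗; bioturbation ✓; salt casts ✓; mud cracks ✓
(C) aeolian dune field — accounts for every observation (graded bedding by mud cracks → ripple marks → bioturbation → graded bedding)
(D) debris-flow fan — fails on rounding high, salt casts (predicts rounding low, not rounding high)
(E) beach shoreface — graded bedding ✓; rounding high ✓; bioturbation ✗; salt casts ✓; mud cracks ✗
Only (C) is consistent with every observation.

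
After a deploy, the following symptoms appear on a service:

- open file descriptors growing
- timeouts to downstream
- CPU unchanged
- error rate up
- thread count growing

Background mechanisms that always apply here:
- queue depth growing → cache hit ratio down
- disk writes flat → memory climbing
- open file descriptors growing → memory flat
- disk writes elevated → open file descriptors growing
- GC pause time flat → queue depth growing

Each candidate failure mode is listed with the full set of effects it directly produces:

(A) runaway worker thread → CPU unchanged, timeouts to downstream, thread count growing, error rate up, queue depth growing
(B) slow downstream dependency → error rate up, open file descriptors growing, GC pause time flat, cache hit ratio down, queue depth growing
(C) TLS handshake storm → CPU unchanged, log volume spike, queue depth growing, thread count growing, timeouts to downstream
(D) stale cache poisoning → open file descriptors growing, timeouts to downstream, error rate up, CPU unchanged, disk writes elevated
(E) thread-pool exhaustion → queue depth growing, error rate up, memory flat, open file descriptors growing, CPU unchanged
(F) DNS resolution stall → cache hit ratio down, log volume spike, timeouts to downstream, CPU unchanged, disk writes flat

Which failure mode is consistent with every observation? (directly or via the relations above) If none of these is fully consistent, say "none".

Per-candidate check:
(A) runaway worker thread — open file descriptors growing -; timeouts to downstream +; CPU unchanged +; error rate up +; thread count growing +
(B) slow downstream dependency — open file descriptors growing +; timeouts to downstream -; CPU unchanged -; error rate up +; thread count growing -
(C) TLS handshake storm — open file descriptors growing -; timeouts to downstream +; CPU unchanged +; error rate up -; thread count growing +
(D) stale cache poisoning — does not account for thread count growing
(E) thread-pool exhaustion — open file descriptors growing +; timeouts to downstream -; CPU unchanged +; error rate up +; thread count growing -
(F) DNS resolution stall — does not account for open file descriptors growing, error rate up, thread count growing
No candidate is consistent with all observations.

none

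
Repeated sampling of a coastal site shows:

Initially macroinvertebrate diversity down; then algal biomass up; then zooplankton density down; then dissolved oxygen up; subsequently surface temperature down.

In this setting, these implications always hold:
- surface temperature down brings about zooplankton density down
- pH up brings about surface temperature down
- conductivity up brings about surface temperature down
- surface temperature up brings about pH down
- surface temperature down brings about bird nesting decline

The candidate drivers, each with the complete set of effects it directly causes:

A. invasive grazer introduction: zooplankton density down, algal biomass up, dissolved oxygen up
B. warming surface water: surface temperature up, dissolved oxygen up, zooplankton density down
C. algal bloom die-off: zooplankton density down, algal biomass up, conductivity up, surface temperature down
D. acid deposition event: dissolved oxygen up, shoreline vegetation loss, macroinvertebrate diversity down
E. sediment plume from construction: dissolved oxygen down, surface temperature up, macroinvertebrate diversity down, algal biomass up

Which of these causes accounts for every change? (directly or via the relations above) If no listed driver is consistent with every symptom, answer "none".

For each candidate, compare predicted effects to what was observed:
(A) invasive grazer introduction — does not account for macroinvertebrate diversity down, surface temperature down
(B) warming surface water — fails on macroinvertebrate diversity down, algal biomass up, surface temperature down (predicts surface temperature up, not surface temperature down)
(C) algal bloom die-off — does not account for macroinvertebrate diversity down, dissolved oxygen up
(D) acid deposition event — macroinvertebrate diversity down yes; algal biomass up NO; zooplankton density down NO; dissolved oxygen up yes; surface temperature down NO
(E) sediment plume from construction — macroinvertebrate diversity down yes; algal biomass up yes; zooplankton density down NO; dissolved oxygen up NO; surface temperature down NO
Every candidate fails on at least one observation.

none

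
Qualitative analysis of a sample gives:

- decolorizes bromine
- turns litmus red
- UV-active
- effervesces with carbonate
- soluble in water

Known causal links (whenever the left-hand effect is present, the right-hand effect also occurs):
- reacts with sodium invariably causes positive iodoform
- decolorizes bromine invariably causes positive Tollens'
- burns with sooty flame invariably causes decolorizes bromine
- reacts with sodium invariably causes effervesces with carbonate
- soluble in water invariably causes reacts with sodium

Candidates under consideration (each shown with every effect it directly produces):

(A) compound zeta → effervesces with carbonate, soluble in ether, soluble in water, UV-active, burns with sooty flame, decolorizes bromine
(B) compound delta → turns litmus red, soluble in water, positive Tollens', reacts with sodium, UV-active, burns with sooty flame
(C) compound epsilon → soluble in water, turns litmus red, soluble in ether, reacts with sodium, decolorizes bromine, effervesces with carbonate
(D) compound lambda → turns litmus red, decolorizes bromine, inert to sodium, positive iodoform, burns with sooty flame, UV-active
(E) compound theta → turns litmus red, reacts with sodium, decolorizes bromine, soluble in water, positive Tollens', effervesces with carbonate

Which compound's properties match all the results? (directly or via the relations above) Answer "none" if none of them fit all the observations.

B

Per-candidate check:
(A) compound zeta — decolorizes bromine yes; turns litmus red NO; UV-active yes; effervesces with carbonate yes; soluble in water yes
(B) compound delta — accounts for every observation (decolorizes bromine through burns with sooty flame → decolorizes bromine)
(C) compound epsilon — does not account for UV-active
(D) compound lambda — does not account for effervesces with carbonate, soluble in water
(E) compound theta — decolorizes bromine yes; turns litmus red yes; UV-active NO; effervesces with carbonate yes; soluble in water yes
(B) is the only candidate with no mismatches.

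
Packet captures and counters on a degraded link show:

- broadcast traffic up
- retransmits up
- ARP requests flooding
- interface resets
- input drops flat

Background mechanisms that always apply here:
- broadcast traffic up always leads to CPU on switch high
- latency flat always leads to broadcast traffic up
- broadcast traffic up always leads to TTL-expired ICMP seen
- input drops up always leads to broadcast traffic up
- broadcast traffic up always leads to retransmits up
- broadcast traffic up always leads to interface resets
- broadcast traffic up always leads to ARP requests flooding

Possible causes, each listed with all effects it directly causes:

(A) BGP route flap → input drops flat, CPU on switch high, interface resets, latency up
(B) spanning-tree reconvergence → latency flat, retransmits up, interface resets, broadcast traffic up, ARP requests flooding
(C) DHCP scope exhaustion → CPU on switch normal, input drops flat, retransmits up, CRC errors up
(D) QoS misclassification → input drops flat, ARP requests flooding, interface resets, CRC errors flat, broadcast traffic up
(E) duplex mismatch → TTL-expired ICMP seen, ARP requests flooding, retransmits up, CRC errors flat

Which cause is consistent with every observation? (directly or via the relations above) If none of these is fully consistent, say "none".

D

Checking each candidate against the observations:
(A) BGP route flap — does not account for broadcast traffic up, retransmits up, ARP requests flooding
(B) spanning-tree reconvergence — broadcast traffic up ✓; retransmits up ✓; ARP requests flooding ✓; interface resets ✓; input drops flat ✗
(C) DHCP scope exhaustion — broadcast traffic up ✗; retransmits up ✓; ARP requests flooding ✗; interface resets ✗; input drops flat ✓
(D) QoS misclassification — accounts for every observation (retransmits up through broadcast traffic up → retransmits up)
(E) duplex mismatch — broadcast traffic up ✗; retransmits up ✓; ARP requests flooding ✓; interface resets ✗; input drops flat ✗
(D) is the only candidate with no mismatches.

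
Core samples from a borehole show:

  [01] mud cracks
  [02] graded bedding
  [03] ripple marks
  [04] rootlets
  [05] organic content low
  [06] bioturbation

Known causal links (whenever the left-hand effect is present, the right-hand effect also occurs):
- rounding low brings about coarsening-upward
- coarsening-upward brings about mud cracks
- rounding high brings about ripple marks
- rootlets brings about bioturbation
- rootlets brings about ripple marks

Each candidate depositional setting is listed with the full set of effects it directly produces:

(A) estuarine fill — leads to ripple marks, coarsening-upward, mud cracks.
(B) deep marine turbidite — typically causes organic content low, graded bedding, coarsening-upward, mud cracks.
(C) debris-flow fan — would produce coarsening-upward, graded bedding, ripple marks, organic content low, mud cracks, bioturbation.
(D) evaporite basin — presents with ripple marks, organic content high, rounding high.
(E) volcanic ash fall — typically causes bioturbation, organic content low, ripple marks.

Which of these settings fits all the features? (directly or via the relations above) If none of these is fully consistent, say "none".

For each candidate, compare predicted effects to what was observed:
(A) estuarine fill — does not account for graded bedding, rootlets, organic content low, bioturbation
(B) deep marine turbidite — does not account for ripple marks, rootlets, bioturbation
(C) debris-flow fan — does not account for rootlets
(D) evaporite basin — mud cracks -; graded bedding -; ripple marks +; rootlets -; organic content low -; bioturbation -
(E) volcanic ash fall — does not account for mud cracks, graded bedding, rootlets
No candidate is consistent with all observations.

none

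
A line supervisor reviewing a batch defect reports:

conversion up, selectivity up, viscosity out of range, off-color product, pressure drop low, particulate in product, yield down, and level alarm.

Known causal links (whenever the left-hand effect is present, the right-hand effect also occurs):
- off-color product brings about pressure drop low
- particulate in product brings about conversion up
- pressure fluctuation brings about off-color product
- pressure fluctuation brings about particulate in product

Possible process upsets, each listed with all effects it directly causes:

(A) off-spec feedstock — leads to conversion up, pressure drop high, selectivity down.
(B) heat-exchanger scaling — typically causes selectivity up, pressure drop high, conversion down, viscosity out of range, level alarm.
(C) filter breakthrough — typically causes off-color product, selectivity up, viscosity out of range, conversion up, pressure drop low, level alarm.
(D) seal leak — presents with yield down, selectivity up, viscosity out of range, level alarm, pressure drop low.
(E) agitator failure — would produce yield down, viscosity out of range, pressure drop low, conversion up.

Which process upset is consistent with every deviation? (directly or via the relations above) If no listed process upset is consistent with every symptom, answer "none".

none

Per-candidate check:
(A) off-spec feedstock — conversion up ✓; selectivity up ✗; viscosity out of range ✗; off-color product ✗; pressure drop low ✗; particulate in product ✗; yield down ✗; level alarm ✗
(B) heat-exchanger scaling — conversion up ✗; selectivity up ✓; viscosity out of range ✓; off-color product ✗; pressure drop low ✗; particulate in product ✗; yield down ✗; level alarm ✓
(C) filter breakthrough — conversion up ✓; selectivity up ✓; viscosity out of range ✓; off-color product ✓; pressure drop low ✓; particulate in product ✗; yield down ✗; level alarm ✓
(D) seal leak — does not account for conversion up, off-color product, particulate in product
(E) agitator failure — conversion up ✓; selectivity up ✗; viscosity out of range ✓; off-color product ✗; pressure drop low ✓; particulate in product ✗; yield down ✓; level alarm ✗
None of the listed candidates fits everything.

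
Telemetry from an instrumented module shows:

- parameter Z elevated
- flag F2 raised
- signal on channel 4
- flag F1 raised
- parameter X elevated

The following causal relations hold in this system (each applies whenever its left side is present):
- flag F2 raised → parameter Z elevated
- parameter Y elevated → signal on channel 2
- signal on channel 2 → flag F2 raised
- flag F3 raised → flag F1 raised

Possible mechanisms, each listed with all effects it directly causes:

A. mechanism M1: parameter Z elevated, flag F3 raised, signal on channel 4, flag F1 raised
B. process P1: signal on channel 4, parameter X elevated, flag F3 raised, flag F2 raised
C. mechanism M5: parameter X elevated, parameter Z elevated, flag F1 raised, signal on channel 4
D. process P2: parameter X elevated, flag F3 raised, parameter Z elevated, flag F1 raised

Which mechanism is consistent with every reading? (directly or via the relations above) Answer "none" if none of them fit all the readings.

B

For each candidate, compare predicted effects to what was observed:
(A) mechanism M1 — parameter Z elevated +; flag F2 raised -; signal on channel 4 +; flag F1 raised +; parameter X elevated -
(B) process P1 — accounts for every observation (parameter Z elevated through flag F2 raised → parameter Z elevated)
(C) mechanism M5 — parameter Z elevated +; flag F2 raised -; signal on channel 4 +; flag F1 raised +; parameter X elevated +
(D) process P2 — parameter Z elevated +; flag F2 raised -; signal on channel 4 -; flag F1 raised +; parameter X elevated +
(B) is the only candidate with no mismatches.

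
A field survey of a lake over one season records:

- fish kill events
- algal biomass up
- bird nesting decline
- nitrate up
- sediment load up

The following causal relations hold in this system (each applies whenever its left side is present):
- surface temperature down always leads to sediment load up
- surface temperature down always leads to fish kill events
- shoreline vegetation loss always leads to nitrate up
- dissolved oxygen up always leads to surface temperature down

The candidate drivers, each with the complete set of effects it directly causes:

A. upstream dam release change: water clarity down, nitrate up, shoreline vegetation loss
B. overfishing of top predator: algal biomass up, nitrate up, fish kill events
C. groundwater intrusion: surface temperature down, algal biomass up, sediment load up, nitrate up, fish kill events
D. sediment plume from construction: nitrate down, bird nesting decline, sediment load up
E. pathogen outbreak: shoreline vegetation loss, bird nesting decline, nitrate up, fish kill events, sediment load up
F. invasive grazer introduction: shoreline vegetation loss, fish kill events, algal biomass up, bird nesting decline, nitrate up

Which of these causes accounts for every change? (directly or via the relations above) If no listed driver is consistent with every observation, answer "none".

none

Testing each hypothesis:
(A) upstream dam release change — does not account for fish kill events, algal biomass up, bird nesting decline, sediment load up
(B) overfishing of top predator — does not account for bird nesting decline, sediment load up
(C) groundwater intrusion — fish kill events match; algal biomass up match; bird nesting decline miss; nitrate up match; sediment load up match
(D) sediment plume from construction — fish kill events miss; algal biomass up miss; bird nesting decline match; nitrate up miss; sediment load up match
(E) pathogen outbreak — fish kill events match; algal biomass up miss; bird nesting decline match; nitrate up match; sediment load up match
(F) invasive grazer introduction — does not account for sediment load up
Every candidate fails on at least one observation.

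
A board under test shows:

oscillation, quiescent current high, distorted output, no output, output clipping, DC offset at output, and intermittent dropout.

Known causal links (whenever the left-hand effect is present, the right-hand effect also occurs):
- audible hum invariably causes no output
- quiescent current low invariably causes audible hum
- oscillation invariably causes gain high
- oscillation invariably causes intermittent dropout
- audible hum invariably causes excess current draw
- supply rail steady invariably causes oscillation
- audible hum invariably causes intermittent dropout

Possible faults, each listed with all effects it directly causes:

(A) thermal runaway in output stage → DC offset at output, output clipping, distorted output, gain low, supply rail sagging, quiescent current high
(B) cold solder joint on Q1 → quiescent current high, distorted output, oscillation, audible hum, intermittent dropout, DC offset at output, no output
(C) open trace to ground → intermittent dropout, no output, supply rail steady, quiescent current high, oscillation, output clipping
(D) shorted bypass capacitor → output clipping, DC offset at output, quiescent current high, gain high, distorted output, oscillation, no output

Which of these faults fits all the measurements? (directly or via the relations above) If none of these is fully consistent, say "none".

D

For each candidate, compare predicted effects to what was observed:
(A) thermal runaway in output stage — oscillation miss; quiescent current high match; distorted output match; no output miss; output clipping match; DC offset at output match; intermittent dropout miss
(B) cold solder joint on Q1 — oscillation match; quiescent current high match; distorted output match; no output match; output clipping miss; DC offset at output match; intermittent dropout match
(C) open trace to ground — does not account for distorted output, DC offset at output
(D) shorted bypass capacitor — oscillation match; quiescent current high match; distorted output match; no output match; output clipping match; DC offset at output match; intermittent dropout match (via oscillation → intermittent dropout)
(D) is the only candidate with no mismatches.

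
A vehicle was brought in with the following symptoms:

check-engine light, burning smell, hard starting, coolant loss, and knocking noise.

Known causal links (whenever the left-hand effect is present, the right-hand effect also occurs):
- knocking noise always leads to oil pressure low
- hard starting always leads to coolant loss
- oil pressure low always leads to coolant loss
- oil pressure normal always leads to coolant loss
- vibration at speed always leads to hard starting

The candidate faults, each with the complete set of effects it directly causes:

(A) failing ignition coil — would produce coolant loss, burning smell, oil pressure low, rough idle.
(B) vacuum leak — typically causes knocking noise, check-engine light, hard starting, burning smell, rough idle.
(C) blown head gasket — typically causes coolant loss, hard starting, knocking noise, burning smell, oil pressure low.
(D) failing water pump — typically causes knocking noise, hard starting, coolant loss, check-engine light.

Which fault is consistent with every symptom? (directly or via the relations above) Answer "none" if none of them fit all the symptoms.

B

Checking each candidate against the observations:
(A) failing ignition coil — does not account for check-engine light, hard starting, knocking noise
(B) vacuum leak — check-engine light yes; burning smell yes; hard starting yes; coolant loss yes (through hard starting → coolant loss); knocking noise yes
(C) blown head gasket — check-engine light NO; burning smell yes; hard starting yes; coolant loss yes; knocking noise yes
(D) failing water pump — does not account for burning smell
(B) is the only candidate with no mismatches.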